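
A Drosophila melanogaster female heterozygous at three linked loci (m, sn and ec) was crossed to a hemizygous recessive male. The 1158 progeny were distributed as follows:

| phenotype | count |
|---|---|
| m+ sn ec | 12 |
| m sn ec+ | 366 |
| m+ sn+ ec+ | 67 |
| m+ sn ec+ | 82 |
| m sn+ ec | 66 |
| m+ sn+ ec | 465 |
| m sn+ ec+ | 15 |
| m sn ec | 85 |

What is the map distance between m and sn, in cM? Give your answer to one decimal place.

The two most frequent reciprocal classes, m sn ec+ and m+ sn+ ec, are the parental types, so the F1 was m sn ec+ / m+ sn+ ec.
The two rarest classes, m sn+ ec+ and m+ sn ec, are the double crossovers. Comparing them with the parentals, only the sn allele has switched, so sn is the middle locus and the order is ec – sn – m.
Crossovers in the sn–m interval produce the single-crossover classes m+ sn ec+ and m sn+ ec (82 + 66 = 148) plus the double crossovers (27).
RF(sn–m) = (148 + 27) / 1158 = 175/1158 = 0.1511 → 15.1 cM.

15.1 cM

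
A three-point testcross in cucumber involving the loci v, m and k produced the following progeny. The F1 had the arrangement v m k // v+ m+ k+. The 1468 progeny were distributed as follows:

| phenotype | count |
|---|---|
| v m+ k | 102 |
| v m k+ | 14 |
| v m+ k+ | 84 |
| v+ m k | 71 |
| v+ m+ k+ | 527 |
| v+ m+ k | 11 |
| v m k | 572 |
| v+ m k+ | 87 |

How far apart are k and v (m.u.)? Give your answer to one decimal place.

The two rarest classes, v m k+ and v+ m+ k, are the double crossovers. Comparing them with the parentals, only the k allele has switched, so k is the middle locus and the order is m – k – v.
Crossovers in the k–v interval produce the single-crossover classes v+ m k and v m+ k+ (71 + 84 = 155) plus the double crossovers (25).
RF(k–v) = (155 + 25) / 1468 = 180/1468 = 0.1226 → 12.3 m.u.

12.3 m.u.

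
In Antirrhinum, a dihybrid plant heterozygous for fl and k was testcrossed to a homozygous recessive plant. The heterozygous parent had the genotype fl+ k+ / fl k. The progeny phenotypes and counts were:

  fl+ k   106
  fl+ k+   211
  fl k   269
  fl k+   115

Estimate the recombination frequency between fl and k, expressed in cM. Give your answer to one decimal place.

The recombinant classes are fl+ k and fl k+: 106 + 115 = 221.
Recombination frequency = 221/701 = 0.3153 ≈ 31.5%, i.e. 31.5 cM.

31.5 cM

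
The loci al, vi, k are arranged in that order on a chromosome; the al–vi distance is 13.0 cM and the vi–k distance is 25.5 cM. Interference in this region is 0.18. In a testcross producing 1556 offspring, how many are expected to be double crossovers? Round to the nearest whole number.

Map distances give recombination frequencies of 0.130 and 0.255 for the two intervals.
With interference 0.18 (so coincidence = 0.82), expected double-crossover frequency = 0.130 × 0.255 × 0.82 = 0.02718.
Expected number = 0.02718 × 1556 = 42.30 ≈ 42.

42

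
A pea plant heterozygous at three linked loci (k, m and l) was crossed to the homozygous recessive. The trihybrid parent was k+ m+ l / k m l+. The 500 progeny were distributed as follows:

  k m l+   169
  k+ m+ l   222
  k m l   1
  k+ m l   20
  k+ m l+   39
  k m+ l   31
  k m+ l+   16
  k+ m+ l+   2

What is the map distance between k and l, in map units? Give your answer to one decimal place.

The two rarest classes, k+ m+ l+ and k m l, are the double crossovers. Comparing them with the parentals, only the l allele has switched, so l is the middle locus and the order is k – l – m.
Crossovers in the k–l interval produce the single-crossover classes k m+ l and k+ m l+ (31 + 39 = 70) plus the double crossovers (3).
RF(k–l) = (70 + 3) / 500 = 73/500 = 0.1460 → 14.6 map units.

14.6 map units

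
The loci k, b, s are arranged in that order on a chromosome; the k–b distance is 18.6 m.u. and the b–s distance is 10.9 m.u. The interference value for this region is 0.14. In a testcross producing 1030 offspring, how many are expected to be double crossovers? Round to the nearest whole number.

Map distances give recombination frequencies of 0.186 and 0.109 for the two intervals.
With interference 0.14 (so coincidence = 0.86), expected double-crossover frequency = 0.186 × 0.109 × 0.86 = 0.01744.
Expected number = 0.01744 × 1030 = 17.96 ≈ 18.

18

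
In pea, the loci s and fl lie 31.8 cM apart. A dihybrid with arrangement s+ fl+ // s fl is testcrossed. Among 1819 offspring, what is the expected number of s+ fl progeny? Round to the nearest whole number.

A map distance of 31.8 cM corresponds to a recombination frequency of 0.318.
The F1 is s+ fl+ / s fl, so s+ fl is a recombinant gamete class with expected frequency r/2 = 0.318/2 = 0.1590.
Expected number = 0.1590 × 1819 = 289.22 ≈ 289.

289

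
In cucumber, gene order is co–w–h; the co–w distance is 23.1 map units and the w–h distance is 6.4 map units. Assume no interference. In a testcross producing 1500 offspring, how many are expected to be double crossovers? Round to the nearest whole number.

22

Map distances give recombination frequencies of 0.231 and 0.064 for the two intervals.
With no interference, expected double-crossover frequency = 0.231 × 0.064 = 0.01478.
Expected number = 0.01478 × 1500 = 22.18 ≈ 22.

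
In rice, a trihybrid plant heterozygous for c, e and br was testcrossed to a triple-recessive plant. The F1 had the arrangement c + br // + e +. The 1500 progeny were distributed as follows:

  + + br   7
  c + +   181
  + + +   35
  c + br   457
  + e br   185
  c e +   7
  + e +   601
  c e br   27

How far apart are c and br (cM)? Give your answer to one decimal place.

25.3 cM

The two rarest classes, + + br and c e +, are the double crossovers. Comparing them with the parentals, only the c allele has switched, so c is the middle locus and the order is br – c – e.
Crossovers in the br–c interval produce the single-crossover classes c + + and + e br (181 + 185 = 366) plus the double crossovers (14).
RF(br–c) = (366 + 14) / 1500 = 380/1500 = 0.2533 → 25.3 cM.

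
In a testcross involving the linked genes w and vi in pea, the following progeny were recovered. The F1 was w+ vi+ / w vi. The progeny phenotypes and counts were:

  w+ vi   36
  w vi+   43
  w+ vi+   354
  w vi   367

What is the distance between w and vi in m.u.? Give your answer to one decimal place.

9.9 m.u.

The recombinant classes are w+ vi and w vi+: 36 + 43 = 79.
Recombination frequency = 79/800 = 0.0988 ≈ 9.9%, i.e. 9.9 m.u.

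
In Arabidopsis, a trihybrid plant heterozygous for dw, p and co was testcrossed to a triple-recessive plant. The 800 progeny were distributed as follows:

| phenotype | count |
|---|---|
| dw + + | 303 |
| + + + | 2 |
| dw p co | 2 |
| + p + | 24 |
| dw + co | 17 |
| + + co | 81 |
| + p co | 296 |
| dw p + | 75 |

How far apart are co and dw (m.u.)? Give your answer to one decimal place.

5.6 m.u.

The two most frequent reciprocal classes, dw + + and + p co, are the parental types, so the F1 was dw + + / + p co.
The two rarest classes, + + + and dw p co, are the double crossovers. Comparing them with the parentals, only the dw allele has switched, so dw is the middle locus and the order is co – dw – p.
Crossovers in the co–dw interval produce the single-crossover classes dw + co and + p + (17 + 24 = 41) plus the double crossovers (4).
RF(co–dw) = (41 + 4) / 800 = 45/800 = 0.0563 → 5.6 m.u.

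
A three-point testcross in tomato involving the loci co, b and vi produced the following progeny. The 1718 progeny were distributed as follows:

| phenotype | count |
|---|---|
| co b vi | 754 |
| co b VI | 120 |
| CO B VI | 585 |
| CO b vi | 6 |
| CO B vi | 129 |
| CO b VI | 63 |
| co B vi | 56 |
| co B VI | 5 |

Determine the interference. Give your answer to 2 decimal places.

The two most frequent reciprocal classes, CO B VI and co b vi, are the parental types, so the F1 was CO B VI / co b vi.
The two rarest classes, co B VI and CO b vi, are the double crossovers. Comparing them with the parentals, only the co allele has switched, so co is the middle locus and the order is vi – co – b.
vi–co: (249 + 11)/1718 = 0.1513; co–b: (119 + 11)/1718 = 0.0757.
Expected DCO frequency = 0.1513 × 0.0757 ≈ 0.01145; observed = 11/1718 ≈ 0.00640.
Coefficient of coincidence = 0.00640/0.01145 ≈ 0.56; interference = 1 − 0.56 = 0.44.

0.44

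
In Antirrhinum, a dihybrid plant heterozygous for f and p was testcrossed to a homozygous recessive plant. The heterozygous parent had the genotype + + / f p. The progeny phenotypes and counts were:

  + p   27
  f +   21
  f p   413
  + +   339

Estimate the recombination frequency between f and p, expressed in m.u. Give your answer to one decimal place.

The recombinant classes are + p and f +: 27 + 21 = 48.
Recombination frequency = 48/800 = 0.0600 ≈ 6.0%, i.e. 6.0 m.u.

6.0 m.u.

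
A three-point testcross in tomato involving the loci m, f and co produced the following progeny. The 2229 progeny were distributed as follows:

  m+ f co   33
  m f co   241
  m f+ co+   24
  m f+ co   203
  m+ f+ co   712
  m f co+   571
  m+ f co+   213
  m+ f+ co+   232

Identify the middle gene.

f

The two most frequent reciprocal classes, m+ f+ co and m f co+, are the parental types, so the F1 was m+ f+ co / m f co+.
The two rarest classes, m+ f co and m f+ co+, are the double crossovers. Comparing them with the parentals, only the f allele has switched, so f is the middle locus and the order is co – f – m.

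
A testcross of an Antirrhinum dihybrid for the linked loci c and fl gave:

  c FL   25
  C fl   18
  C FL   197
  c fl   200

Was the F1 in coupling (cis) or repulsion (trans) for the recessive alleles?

cis

The two most frequent classes are C FL (197) and c fl (200); these are the parental (non-recombinant) types.
So the F1 carried C FL on one chromosome and c fl on the other — the recessive alleles are on the same chromosome (cis / coupling).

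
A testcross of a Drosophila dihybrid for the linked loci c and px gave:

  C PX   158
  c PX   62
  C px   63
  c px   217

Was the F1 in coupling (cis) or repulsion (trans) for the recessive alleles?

cis

The two most frequent classes are C PX (158) and c px (217); these are the parental (non-recombinant) types.
So the F1 carried C PX on one chromosome and c px on the other — the recessive alleles are on the same chromosome (cis / coupling).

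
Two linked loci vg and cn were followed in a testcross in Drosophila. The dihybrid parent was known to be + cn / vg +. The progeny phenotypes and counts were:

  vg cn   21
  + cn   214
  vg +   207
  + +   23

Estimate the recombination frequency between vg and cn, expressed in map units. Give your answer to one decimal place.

The recombinant classes are + + and vg cn: 23 + 21 = 44.
Recombination frequency = 44/465 = 0.0946 ≈ 9.5%, i.e. 9.5 map units.

9.5 map units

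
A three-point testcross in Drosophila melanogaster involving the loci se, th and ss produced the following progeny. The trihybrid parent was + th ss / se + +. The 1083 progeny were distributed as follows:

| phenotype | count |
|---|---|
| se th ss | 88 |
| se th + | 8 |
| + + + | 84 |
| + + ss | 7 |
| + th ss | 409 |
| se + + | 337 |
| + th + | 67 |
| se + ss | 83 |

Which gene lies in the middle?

The two rarest classes, + + ss and se th +, are the double crossovers. Comparing them with the parentals, only the th allele has switched, so th is the middle locus and the order is se – th – ss.

th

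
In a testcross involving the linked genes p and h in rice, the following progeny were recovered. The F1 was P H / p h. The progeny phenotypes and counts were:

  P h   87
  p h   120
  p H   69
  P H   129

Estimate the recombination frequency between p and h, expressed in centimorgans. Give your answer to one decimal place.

38.5 centimorgans

The recombinant classes are P h and p H: 87 + 69 = 156.
Recombination frequency = 156/405 = 0.3852 ≈ 38.5%, i.e. 38.5 centimorgans.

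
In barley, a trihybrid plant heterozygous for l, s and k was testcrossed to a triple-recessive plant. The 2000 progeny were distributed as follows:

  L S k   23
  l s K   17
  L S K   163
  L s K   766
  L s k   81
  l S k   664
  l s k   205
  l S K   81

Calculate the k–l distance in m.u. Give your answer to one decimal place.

10.1 m.u.

The two most frequent reciprocal classes, L s K and l S k, are the parental types, so the F1 was L s K / l S k.
The two rarest classes, l s K and L S k, are the double crossovers. Comparing them with the parentals, only the l allele has switched, so l is the middle locus and the order is s – l – k.
Crossovers in the l–k interval produce the single-crossover classes L s k and l S K (81 + 81 = 162) plus the double crossovers (40).
RF(l–k) = (162 + 40) / 2000 = 202/2000 = 0.1010 → 10.1 m.u.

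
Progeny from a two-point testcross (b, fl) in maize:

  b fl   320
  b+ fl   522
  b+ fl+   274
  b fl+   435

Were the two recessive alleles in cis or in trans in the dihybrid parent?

The two most frequent classes are b+ fl (522) and b fl+ (435); these are the parental (non-recombinant) types.
So the F1 carried b+ fl on one chromosome and b fl+ on the other — the recessive alleles are on opposite chromosomes (trans / repulsion).

trans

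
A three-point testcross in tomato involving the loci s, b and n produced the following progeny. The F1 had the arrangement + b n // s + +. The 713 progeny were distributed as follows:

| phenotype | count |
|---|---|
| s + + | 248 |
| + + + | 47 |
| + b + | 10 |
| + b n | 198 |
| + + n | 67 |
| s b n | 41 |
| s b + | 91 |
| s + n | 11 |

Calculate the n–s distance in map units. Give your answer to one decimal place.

15.3 map units

The two rarest classes, + b + and s + n, are the double crossovers. Comparing them with the parentals, only the n allele has switched, so n is the middle locus and the order is b – n – s.
Crossovers in the n–s interval produce the single-crossover classes s b n and + + + (41 + 47 = 88) plus the double crossovers (21).
RF(n–s) = (88 + 21) / 713 = 109/713 = 0.1529 → 15.3 map units.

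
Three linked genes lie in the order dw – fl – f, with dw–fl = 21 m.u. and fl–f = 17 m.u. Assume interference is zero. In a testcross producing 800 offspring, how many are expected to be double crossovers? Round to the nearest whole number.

29

Map distances give recombination frequencies of 0.210 and 0.170 for the two intervals.
With no interference, expected double-crossover frequency = 0.210 × 0.170 = 0.03570.
Expected number = 0.03570 × 800 = 28.56 ≈ 29.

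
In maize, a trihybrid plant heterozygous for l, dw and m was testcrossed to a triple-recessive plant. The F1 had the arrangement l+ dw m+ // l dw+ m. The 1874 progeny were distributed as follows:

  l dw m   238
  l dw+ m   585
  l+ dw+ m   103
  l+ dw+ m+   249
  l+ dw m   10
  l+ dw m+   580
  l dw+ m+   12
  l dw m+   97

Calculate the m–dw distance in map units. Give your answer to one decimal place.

The two rarest classes, l+ dw m and l dw+ m+, are the double crossovers. Comparing them with the parentals, only the m allele has switched, so m is the middle locus and the order is dw – m – l.
Crossovers in the dw–m interval produce the single-crossover classes l+ dw+ m+ and l dw m (249 + 238 = 487) plus the double crossovers (22).
RF(dw–m) = (487 + 22) / 1874 = 509/1874 = 0.2716 → 27.2 map units.

27.2 map units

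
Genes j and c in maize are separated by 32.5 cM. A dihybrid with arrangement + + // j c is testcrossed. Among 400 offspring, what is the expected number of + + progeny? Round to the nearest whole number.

A map distance of 32.5 cM corresponds to a recombination frequency of 0.325.
The F1 is + + / j c, so + + is a parental gamete class with expected frequency (1 − r)/2 = 0.675/2 = 0.3375.
Expected number = 0.3375 × 400 = 135.00 ≈ 135.

135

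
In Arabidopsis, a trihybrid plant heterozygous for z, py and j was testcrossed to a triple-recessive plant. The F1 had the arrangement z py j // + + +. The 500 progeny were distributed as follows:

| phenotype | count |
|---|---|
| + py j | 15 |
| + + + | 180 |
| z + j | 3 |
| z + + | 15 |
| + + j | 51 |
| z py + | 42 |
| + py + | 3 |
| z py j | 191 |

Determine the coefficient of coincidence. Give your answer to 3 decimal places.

0.842

The two rarest classes, z + j and + py +, are the double crossovers. Comparing them with the parentals, only the py allele has switched, so py is the middle locus and the order is j – py – z.
j–py: (93 + 6)/500 = 0.1980; py–z: (30 + 6)/500 = 0.0720.
Expected DCO frequency = 0.1980 × 0.0720 ≈ 0.01426; observed = 6/500 ≈ 0.01200.
Coefficient of coincidence = 0.01200/0.01426 ≈ 0.842.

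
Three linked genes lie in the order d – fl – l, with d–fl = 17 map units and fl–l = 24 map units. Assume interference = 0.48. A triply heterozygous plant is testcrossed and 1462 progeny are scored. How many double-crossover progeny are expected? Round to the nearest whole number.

Map distances give recombination frequencies of 0.170 and 0.240 for the two intervals.
With interference 0.48 (so coincidence = 0.52), expected double-crossover frequency = 0.170 × 0.240 × 0.52 = 0.02122.
Expected number = 0.02122 × 1462 = 31.02 ≈ 31.

31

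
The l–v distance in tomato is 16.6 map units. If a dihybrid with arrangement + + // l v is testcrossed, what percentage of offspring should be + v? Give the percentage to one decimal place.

A map distance of 16.6 map units corresponds to a recombination frequency of 0.166.
The F1 is + + / l v, so + v is a recombinant gamete class with expected frequency r/2 = 0.166/2 = 0.0830.
That is 0.0830 = 8.3% of the progeny.

8.3%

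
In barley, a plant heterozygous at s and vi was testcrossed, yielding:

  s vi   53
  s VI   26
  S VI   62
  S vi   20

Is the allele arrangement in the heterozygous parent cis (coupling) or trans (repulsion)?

cis

The two most frequent classes are S VI (62) and s vi (53); these are the parental (non-recombinant) types.
So the F1 carried S VI on one chromosome and s vi on the other — the recessive alleles are on the same chromosome (cis / coupling).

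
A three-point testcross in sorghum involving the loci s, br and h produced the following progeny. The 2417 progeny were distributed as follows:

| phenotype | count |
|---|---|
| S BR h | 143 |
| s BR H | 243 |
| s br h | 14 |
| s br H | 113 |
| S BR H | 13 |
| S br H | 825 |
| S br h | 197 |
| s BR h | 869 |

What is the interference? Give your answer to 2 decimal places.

0.51

The two most frequent reciprocal classes, s BR h and S br H, are the parental types, so the F1 was s BR h / S br H.
The two rarest classes, s br h and S BR H, are the double crossovers. Comparing them with the parentals, only the br allele has switched, so br is the middle locus and the order is h – br – s.
h–br: (440 + 27)/2417 = 0.1932; br–s: (256 + 27)/2417 = 0.1171.
Expected DCO frequency = 0.1932 × 0.1171 ≈ 0.02262; observed = 27/2417 ≈ 0.01117.
Coefficient of coincidence = 0.01117/0.02262 ≈ 0.49; interference = 1 − 0.49 = 0.51.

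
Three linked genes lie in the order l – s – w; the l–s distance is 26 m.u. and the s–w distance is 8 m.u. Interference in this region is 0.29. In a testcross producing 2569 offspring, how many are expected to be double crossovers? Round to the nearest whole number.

Map distances give recombination frequencies of 0.260 and 0.080 for the two intervals.
With interference 0.29 (so coincidence = 0.71), expected double-crossover frequency = 0.260 × 0.080 × 0.71 = 0.01477.
Expected number = 0.01477 × 2569 = 37.94 ≈ 38.

38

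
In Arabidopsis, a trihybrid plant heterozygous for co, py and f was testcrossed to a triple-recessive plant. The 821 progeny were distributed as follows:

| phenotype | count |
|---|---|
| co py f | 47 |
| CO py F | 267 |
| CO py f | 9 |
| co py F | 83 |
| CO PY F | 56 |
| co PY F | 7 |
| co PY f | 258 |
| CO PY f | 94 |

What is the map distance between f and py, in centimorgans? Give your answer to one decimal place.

14.5 centimorgans

The two most frequent reciprocal classes, CO py F and co PY f, are the parental types, so the F1 was CO py F / co PY f.
The two rarest classes, CO py f and co PY F, are the double crossovers. Comparing them with the parentals, only the f allele has switched, so f is the middle locus and the order is co – f – py.
Crossovers in the f–py interval produce the single-crossover classes CO PY F and co py f (56 + 47 = 103) plus the double crossovers (16).
RF(f–py) = (103 + 16) / 821 = 119/821 = 0.1449 → 14.5 centimorgans.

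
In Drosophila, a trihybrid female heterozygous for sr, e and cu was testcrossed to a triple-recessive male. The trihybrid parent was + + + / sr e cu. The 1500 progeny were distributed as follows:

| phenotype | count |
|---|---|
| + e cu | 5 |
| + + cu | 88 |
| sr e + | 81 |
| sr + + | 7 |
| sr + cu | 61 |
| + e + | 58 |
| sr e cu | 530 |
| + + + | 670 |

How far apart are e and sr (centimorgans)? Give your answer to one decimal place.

The two rarest classes, sr + + and + e cu, are the double crossovers. Comparing them with the parentals, only the sr allele has switched, so sr is the middle locus and the order is cu – sr – e.
Crossovers in the sr–e interval produce the single-crossover classes + e + and sr + cu (58 + 61 = 119) plus the double crossovers (12).
RF(sr–e) = (119 + 12) / 1500 = 131/1500 = 0.0873 → 8.7 centimorgans.

8.7 centimorgans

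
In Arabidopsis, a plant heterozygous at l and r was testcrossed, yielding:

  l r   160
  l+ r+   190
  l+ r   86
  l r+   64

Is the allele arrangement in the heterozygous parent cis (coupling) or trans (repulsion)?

cis

The two most frequent classes are l+ r+ (190) and l r (160); these are the parental (non-recombinant) types.
So the F1 carried l+ r+ on one chromosome and l r on the other — the recessive alleles are on the same chromosome (cis / coupling).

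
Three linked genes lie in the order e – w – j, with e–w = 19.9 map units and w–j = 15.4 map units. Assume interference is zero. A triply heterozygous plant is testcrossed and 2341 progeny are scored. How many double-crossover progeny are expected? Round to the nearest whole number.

72

Map distances give recombination frequencies of 0.199 and 0.154 for the two intervals.
With no interference, expected double-crossover frequency = 0.199 × 0.154 = 0.03065.
Expected number = 0.03065 × 2341 = 71.74 ≈ 72.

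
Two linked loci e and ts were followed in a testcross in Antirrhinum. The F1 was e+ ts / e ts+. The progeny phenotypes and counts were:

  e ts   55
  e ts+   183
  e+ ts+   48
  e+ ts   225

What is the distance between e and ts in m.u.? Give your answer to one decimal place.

20.2 m.u.

The recombinant classes are e+ ts+ and e ts: 48 + 55 = 103.
Recombination frequency = 103/511 = 0.2016 ≈ 20.2%, i.e. 20.2 m.u.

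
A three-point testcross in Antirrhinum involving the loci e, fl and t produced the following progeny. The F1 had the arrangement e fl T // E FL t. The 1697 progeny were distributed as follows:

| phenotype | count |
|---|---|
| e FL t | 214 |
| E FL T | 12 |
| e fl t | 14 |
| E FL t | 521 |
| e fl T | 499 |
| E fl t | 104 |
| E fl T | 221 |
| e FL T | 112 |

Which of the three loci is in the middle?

The two rarest classes, e fl t and E FL T, are the double crossovers. Comparing them with the parentals, only the t allele has switched, so t is the middle locus and the order is e – t – fl.

t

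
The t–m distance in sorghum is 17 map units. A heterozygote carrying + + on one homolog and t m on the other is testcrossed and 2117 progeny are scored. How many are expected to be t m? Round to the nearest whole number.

879

A map distance of 17 map units corresponds to a recombination frequency of 0.170.
The F1 is + + / t m, so t m is a parental gamete class with expected frequency (1 − r)/2 = 0.830/2 = 0.4150.
Expected number = 0.4150 × 2117 = 878.55 ≈ 879.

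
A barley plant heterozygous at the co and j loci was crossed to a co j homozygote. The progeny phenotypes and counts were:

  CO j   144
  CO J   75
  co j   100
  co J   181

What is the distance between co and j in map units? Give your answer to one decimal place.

The two most frequent classes, CO j (144) and co J (181), are the parental types, so the F1 was CO j / co J.
The recombinant classes are CO J and co j: 75 + 100 = 175.
Recombination frequency = 175/500 = 0.3500 ≈ 35.0%, i.e. 35.0 map units.

35.0 map units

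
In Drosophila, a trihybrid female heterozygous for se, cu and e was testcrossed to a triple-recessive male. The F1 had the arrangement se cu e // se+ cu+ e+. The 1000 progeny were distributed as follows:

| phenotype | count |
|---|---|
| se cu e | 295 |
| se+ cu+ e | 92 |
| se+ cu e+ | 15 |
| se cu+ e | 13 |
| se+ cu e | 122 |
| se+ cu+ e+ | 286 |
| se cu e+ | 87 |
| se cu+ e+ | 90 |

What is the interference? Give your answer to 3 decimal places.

The two rarest classes, se cu+ e and se+ cu e+, are the double crossovers. Comparing them with the parentals, only the cu allele has switched, so cu is the middle locus and the order is se – cu – e.
se–cu: (212 + 28)/1000 = 0.2400; cu–e: (179 + 28)/1000 = 0.2070.
Expected DCO frequency = 0.2400 × 0.2070 ≈ 0.04968; observed = 28/1000 ≈ 0.02800.
Coefficient of coincidence = 0.02800/0.04968 ≈ 0.564; interference = 1 − 0.564 = 0.436.

0.436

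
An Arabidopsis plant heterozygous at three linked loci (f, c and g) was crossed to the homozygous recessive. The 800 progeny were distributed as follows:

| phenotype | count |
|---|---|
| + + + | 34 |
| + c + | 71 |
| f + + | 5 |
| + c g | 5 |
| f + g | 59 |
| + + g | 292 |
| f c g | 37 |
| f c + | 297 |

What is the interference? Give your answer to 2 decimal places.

The two most frequent reciprocal classes, + + g and f c +, are the parental types, so the F1 was + + g / f c +.
The two rarest classes, + c g and f + +, are the double crossovers. Comparing them with the parentals, only the c allele has switched, so c is the middle locus and the order is f – c – g.
f–c: (130 + 10)/800 = 0.1750; c–g: (71 + 10)/800 = 0.1013.
Expected DCO frequency = 0.1750 × 0.1013 ≈ 0.01773; observed = 10/800 ≈ 0.01250.
Coefficient of coincidence = 0.01250/0.01773 ≈ 0.71; interference = 1 − 0.71 = 0.29.

0.29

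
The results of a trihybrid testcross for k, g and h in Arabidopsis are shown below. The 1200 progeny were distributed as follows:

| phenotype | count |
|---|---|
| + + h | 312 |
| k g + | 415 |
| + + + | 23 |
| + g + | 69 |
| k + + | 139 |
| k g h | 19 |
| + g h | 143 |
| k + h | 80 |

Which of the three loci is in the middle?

h

The two most frequent reciprocal classes, k g + and + + h, are the parental types, so the F1 was k g + / + + h.
The two rarest classes, k g h and + + +, are the double crossovers. Comparing them with the parentals, only the h allele has switched, so h is the middle locus and the order is g – h – k.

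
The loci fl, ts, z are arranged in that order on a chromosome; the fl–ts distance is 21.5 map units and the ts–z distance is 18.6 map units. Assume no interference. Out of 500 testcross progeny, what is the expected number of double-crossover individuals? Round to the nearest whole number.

Map distances give recombination frequencies of 0.215 and 0.186 for the two intervals.
With no interference, expected double-crossover frequency = 0.215 × 0.186 = 0.03999.
Expected number = 0.03999 × 500 = 20.00 ≈ 20.

20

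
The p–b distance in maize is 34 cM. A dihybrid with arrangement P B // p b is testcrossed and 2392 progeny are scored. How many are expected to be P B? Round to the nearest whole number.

A map distance of 34 cM corresponds to a recombination frequency of 0.340.
The F1 is P B / p b, so P B is a parental gamete class with expected frequency (1 − r)/2 = 0.660/2 = 0.3300.
Expected number = 0.3300 × 2392 = 789.36 ≈ 789.

789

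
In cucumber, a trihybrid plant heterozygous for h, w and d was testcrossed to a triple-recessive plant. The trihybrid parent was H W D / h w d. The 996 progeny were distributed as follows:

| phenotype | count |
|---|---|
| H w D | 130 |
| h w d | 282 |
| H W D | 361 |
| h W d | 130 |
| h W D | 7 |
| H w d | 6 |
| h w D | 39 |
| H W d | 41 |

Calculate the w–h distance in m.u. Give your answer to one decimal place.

27.4 m.u.

The two rarest classes, h W D and H w d, are the double crossovers. Comparing them with the parentals, only the h allele has switched, so h is the middle locus and the order is d – h – w.
Crossovers in the h–w interval produce the single-crossover classes H w D and h W d (130 + 130 = 260) plus the double crossovers (13).
RF(h–w) = (260 + 13) / 996 = 273/996 = 0.2741 → 27.4 m.u.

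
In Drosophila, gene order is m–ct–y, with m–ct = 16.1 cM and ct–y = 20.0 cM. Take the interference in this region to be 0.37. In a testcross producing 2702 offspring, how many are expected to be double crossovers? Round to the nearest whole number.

55

Map distances give recombination frequencies of 0.161 and 0.200 for the two intervals.
With interference 0.37 (so coincidence = 0.63), expected double-crossover frequency = 0.161 × 0.200 × 0.63 = 0.02029.
Expected number = 0.02029 × 2702 = 54.81 ≈ 55.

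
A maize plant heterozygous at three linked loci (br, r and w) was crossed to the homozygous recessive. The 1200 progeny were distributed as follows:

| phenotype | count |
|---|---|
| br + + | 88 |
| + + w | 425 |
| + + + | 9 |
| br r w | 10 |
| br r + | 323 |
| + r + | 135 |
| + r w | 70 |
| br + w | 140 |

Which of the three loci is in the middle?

The two most frequent reciprocal classes, br r + and + + w, are the parental types, so the F1 was br r + / + + w.
The two rarest classes, br r w and + + +, are the double crossovers. Comparing them with the parentals, only the w allele has switched, so w is the middle locus and the order is br – w – r.

w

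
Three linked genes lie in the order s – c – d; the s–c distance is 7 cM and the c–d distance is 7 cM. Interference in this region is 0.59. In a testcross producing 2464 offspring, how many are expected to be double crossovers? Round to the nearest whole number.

Map distances give recombination frequencies of 0.070 and 0.070 for the two intervals.
With interference 0.59 (so coincidence = 0.41), expected double-crossover frequency = 0.070 × 0.070 × 0.41 = 0.00201.
Expected number = 0.00201 × 2464 = 4.95 ≈ 5.

5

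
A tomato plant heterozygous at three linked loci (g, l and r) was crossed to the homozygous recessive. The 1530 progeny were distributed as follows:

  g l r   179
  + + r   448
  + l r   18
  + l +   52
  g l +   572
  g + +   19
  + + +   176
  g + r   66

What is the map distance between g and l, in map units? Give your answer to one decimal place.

10.1 map units

The two most frequent reciprocal classes, + + r and g l +, are the parental types, so the F1 was + + r / g l +.
The two rarest classes, + l r and g + +, are the double crossovers. Comparing them with the parentals, only the l allele has switched, so l is the middle locus and the order is g – l – r.
Crossovers in the g–l interval produce the single-crossover classes g + r and + l + (66 + 52 = 118) plus the double crossovers (37).
RF(g–l) = (118 + 37) / 1530 = 155/1530 = 0.1013 → 10.1 map units.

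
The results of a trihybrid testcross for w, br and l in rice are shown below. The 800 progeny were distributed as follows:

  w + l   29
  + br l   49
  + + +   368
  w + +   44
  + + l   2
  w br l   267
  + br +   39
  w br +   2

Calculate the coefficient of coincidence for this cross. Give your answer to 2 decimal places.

The two most frequent reciprocal classes, + + + and w br l, are the parental types, so the F1 was + + + / w br l.
The two rarest classes, + + l and w br +, are the double crossovers. Comparing them with the parentals, only the l allele has switched, so l is the middle locus and the order is w – l – br.
w–l: (93 + 4)/800 = 0.1212; l–br: (68 + 4)/800 = 0.0900.
Expected DCO frequency = 0.1212 × 0.0900 ≈ 0.01091; observed = 4/800 ≈ 0.00500.
Coefficient of coincidence = 0.00500/0.01091 ≈ 0.46.

0.46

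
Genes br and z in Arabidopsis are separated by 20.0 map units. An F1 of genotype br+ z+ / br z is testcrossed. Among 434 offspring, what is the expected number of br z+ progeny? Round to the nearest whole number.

A map distance of 20.0 map units corresponds to a recombination frequency of 0.200.
The F1 is br+ z+ / br z, so br z+ is a recombinant gamete class with expected frequency r/2 = 0.200/2 = 0.1000.
Expected number = 0.1000 × 434 = 43.40 ≈ 43.

43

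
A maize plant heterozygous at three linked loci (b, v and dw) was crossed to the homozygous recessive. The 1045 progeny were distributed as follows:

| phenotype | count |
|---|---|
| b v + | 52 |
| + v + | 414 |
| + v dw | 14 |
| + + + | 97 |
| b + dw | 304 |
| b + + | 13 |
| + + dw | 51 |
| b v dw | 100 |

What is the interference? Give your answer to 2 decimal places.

0.03

The two most frequent reciprocal classes, b + dw and + v +, are the parental types, so the F1 was b + dw / + v +.
The two rarest classes, b + + and + v dw, are the double crossovers. Comparing them with the parentals, only the dw allele has switched, so dw is the middle locus and the order is v – dw – b.
v–dw: (197 + 27)/1045 = 0.2144; dw–b: (103 + 27)/1045 = 0.1244.
Expected DCO frequency = 0.2144 × 0.1244 ≈ 0.02667; observed = 27/1045 ≈ 0.02584.
Coefficient of coincidence = 0.02584/0.02667 ≈ 0.97; interference = 1 − 0.97 = 0.03.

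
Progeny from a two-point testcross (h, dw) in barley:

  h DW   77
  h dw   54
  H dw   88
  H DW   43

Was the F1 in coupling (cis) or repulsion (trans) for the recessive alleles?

The two most frequent classes are H dw (88) and h DW (77); these are the parental (non-recombinant) types.
So the F1 carried H dw on one chromosome and h DW on the other — the recessive alleles are on opposite chromosomes (trans / repulsion).

trans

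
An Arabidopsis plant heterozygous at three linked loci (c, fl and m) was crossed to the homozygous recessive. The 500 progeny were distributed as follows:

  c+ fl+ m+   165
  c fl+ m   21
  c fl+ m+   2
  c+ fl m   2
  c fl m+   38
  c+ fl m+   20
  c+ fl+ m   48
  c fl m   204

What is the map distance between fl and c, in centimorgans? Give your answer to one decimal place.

9.0 centimorgans

The two most frequent reciprocal classes, c fl m and c+ fl+ m+, are the parental types, so the F1 was c fl m / c+ fl+ m+.
The two rarest classes, c+ fl m and c fl+ m+, are the double crossovers. Comparing them with the parentals, only the c allele has switched, so c is the middle locus and the order is fl – c – m.
Crossovers in the fl–c interval produce the single-crossover classes c fl+ m and c+ fl m+ (21 + 20 = 41) plus the double crossovers (4).
RF(fl–c) = (41 + 4) / 500 = 45/500 = 0.0900 → 9.0 centimorgans.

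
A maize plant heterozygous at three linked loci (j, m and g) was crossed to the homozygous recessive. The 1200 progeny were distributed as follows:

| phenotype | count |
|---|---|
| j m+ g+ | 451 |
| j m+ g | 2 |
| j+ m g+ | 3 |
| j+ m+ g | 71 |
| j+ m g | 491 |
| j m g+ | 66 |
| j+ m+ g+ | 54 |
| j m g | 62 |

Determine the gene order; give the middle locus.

g

The two most frequent reciprocal classes, j m+ g+ and j+ m g, are the parental types, so the F1 was j m+ g+ / j+ m g.
The two rarest classes, j m+ g and j+ m g+, are the double crossovers. Comparing them with the parentals, only the g allele has switched, so g is the middle locus and the order is j – g – m.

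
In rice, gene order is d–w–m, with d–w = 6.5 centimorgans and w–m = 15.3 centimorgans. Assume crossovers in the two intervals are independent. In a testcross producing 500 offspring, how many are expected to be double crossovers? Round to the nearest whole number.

Map distances give recombination frequencies of 0.065 and 0.153 for the two intervals.
With no interference, expected double-crossover frequency = 0.065 × 0.153 = 0.00995.
Expected number = 0.00995 × 500 = 4.97 ≈ 5.

5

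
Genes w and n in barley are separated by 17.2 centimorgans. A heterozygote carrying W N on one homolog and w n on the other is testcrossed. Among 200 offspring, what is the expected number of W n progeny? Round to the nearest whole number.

A map distance of 17.2 centimorgans corresponds to a recombination frequency of 0.172.
The F1 is W N / w n, so W n is a recombinant gamete class with expected frequency r/2 = 0.172/2 = 0.0860.
Expected number = 0.0860 × 200 = 17.20 ≈ 17.

17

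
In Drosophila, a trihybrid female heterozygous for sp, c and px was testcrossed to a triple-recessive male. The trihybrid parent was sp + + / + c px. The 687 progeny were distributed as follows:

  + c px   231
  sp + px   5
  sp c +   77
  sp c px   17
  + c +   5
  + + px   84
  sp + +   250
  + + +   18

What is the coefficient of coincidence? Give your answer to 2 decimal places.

The two rarest classes, sp + px and + c +, are the double crossovers. Comparing them with the parentals, only the px allele has switched, so px is the middle locus and the order is sp – px – c.
sp–px: (35 + 10)/687 = 0.0655; px–c: (161 + 10)/687 = 0.2489.
Expected DCO frequency = 0.0655 × 0.2489 ≈ 0.01630; observed = 10/687 ≈ 0.01456.
Coefficient of coincidence = 0.01456/0.01630 ≈ 0.89.

0.89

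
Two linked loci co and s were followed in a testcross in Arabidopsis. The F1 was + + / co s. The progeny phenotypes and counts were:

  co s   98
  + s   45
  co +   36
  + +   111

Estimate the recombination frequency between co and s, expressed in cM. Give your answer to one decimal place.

The recombinant classes are + s and co +: 45 + 36 = 81.
Recombination frequency = 81/290 = 0.2793 ≈ 27.9%, i.e. 27.9 cM.

27.9 cM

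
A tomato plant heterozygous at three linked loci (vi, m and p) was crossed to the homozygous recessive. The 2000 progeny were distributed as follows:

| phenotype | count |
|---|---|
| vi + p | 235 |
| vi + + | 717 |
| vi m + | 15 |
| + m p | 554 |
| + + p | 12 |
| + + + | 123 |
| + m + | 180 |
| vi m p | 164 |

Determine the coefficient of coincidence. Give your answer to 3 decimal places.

The two most frequent reciprocal classes, vi + + and + m p, are the parental types, so the F1 was vi + + / + m p.
The two rarest classes, vi m + and + + p, are the double crossovers. Comparing them with the parentals, only the m allele has switched, so m is the middle locus and the order is p – m – vi.
p–m: (415 + 27)/2000 = 0.2210; m–vi: (287 + 27)/2000 = 0.1570.
Expected DCO frequency = 0.2210 × 0.1570 ≈ 0.03470; observed = 27/2000 ≈ 0.01350.
Coefficient of coincidence = 0.01350/0.03470 ≈ 0.389.

0.389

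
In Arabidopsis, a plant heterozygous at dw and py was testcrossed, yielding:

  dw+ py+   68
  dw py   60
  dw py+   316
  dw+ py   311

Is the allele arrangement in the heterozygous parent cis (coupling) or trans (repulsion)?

The two most frequent classes are dw+ py (311) and dw py+ (316); these are the parental (non-recombinant) types.
So the F1 carried dw+ py on one chromosome and dw py+ on the other — the recessive alleles are on opposite chromosomes (trans / repulsion).

trans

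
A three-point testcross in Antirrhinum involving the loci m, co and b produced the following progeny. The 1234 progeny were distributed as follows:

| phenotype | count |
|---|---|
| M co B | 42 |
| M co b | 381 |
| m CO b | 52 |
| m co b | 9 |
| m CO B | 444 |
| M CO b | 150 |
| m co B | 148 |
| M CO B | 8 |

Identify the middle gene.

The two most frequent reciprocal classes, M co b and m CO B, are the parental types, so the F1 was M co b / m CO B.
The two rarest classes, m co b and M CO B, are the double crossovers. Comparing them with the parentals, only the m allele has switched, so m is the middle locus and the order is co – m – b.

m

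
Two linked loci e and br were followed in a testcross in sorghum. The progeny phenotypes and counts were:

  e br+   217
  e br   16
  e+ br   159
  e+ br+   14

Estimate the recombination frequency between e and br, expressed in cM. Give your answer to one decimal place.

The two most frequent classes, e+ br (159) and e br+ (217), are the parental types, so the F1 was e+ br / e br+.
The recombinant classes are e+ br+ and e br: 14 + 16 = 30.
Recombination frequency = 30/406 = 0.0739 ≈ 7.4%, i.e. 7.4 cM.

7.4 cM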